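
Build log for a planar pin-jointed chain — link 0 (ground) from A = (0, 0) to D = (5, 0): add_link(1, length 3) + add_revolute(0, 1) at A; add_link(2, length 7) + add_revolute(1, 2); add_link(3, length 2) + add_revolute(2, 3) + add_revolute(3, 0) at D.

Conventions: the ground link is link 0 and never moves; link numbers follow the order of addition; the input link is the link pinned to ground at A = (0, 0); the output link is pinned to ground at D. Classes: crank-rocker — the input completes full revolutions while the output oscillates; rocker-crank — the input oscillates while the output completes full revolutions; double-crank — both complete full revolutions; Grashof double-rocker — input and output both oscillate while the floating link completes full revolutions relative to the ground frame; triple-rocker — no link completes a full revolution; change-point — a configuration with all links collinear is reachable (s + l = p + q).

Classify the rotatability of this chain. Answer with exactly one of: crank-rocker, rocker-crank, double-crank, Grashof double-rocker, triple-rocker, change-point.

lengths: ground=5, input=3, coupler=7, output=2
sorted: s=2 (shortest), l=7 (longest), p+q=8
s + l = 9 vs p + q = 8
s + l > p + q → non-Grashof → no link fully rotates → triple-rocker

triple-rocker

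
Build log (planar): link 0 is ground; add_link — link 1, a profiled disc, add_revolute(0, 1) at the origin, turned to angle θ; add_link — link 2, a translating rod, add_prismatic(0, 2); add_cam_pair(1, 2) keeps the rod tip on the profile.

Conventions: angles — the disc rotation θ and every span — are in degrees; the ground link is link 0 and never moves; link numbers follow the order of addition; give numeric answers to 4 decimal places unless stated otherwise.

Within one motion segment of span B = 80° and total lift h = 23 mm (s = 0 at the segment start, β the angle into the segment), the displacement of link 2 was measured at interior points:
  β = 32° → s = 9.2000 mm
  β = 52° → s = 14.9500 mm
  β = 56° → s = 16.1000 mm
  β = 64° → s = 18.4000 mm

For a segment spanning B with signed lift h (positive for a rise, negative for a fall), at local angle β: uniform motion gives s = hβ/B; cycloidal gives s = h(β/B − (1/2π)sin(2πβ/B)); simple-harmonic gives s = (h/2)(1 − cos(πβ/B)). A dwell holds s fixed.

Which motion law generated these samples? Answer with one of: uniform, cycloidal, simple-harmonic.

candidates at β/B = r: uniform s = h·r (linear in β); cycloidal s = h·(r − sin(2πr)/(2π)); simple-harmonic s = (h/2)(1 − cos(πr))
β=32°: printed 9.2000 | uniform 9.2000, cycloidal 7.0484, simple-harmonic 7.9463
β=52°: printed 14.9500 | uniform 14.9500, cycloidal 17.9115, simple-harmonic 16.7209
β=56°: printed 16.1000 | uniform 16.1000, cycloidal 19.5814, simple-harmonic 18.2595
β=64°: printed 18.4000 | uniform 18.4000, cycloidal 21.8814, simple-harmonic 20.8037
only one law matches every sample → uniform

uniform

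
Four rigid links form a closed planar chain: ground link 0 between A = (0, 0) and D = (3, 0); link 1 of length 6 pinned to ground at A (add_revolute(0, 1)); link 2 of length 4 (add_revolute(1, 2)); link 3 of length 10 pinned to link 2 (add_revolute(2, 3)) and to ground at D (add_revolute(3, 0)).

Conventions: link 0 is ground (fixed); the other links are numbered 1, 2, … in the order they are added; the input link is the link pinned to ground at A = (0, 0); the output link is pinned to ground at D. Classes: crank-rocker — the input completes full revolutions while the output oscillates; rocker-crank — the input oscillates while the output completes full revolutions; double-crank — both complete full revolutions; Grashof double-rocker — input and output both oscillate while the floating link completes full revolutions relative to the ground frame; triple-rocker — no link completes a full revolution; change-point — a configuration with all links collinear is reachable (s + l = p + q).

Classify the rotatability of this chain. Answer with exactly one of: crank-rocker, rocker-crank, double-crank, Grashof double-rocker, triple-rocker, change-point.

lengths: ground=3, input=6, coupler=4, output=10
sorted: s=3 (shortest), l=10 (longest), p+q=10
s + l = 13 vs p + q = 10
s + l > p + q → non-Grashof → no link fully rotates → triple-rocker

triple-rocker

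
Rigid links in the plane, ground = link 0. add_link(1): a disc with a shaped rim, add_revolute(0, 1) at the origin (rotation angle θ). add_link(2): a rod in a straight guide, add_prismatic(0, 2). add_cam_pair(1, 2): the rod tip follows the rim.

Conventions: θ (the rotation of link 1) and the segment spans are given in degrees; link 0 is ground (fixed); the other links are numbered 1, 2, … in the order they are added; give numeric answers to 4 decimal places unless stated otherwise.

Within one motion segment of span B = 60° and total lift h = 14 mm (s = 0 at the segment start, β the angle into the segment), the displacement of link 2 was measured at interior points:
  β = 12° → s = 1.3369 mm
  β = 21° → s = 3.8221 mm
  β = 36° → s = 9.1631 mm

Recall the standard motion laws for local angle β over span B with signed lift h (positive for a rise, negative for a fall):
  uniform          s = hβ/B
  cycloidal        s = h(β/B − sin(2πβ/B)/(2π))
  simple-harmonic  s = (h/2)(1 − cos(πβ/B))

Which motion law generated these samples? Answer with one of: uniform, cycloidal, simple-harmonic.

candidates at β/B = r: uniform s = h·r (linear in β); cycloidal s = h·(r − sin(2πr)/(2π)); simple-harmonic s = (h/2)(1 − cos(πr))
β=12°: printed 1.3369 | uniform 2.8000, cycloidal 0.6809, simple-harmonic 1.3369
β=21°: printed 3.8221 | uniform 4.9000, cycloidal 3.0974, simple-harmonic 3.8221
β=36°: printed 9.1631 | uniform 8.4000, cycloidal 9.7097, simple-harmonic 9.1631
only one law matches every sample → simple-harmonic

simple-harmonic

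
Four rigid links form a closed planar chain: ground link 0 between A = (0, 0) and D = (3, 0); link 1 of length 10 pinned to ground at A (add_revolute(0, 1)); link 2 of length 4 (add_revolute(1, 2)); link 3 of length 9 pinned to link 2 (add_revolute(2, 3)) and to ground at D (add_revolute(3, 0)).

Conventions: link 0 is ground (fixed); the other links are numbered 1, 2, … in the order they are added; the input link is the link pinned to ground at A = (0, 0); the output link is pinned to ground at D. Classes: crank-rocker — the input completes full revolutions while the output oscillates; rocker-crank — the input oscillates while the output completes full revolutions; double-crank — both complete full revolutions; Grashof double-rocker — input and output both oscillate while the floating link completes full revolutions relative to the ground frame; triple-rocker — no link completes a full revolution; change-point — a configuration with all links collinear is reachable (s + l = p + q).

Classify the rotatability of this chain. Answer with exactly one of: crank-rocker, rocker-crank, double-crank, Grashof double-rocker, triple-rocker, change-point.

lengths: ground=3, input=10, coupler=4, output=9
sorted: s=3 (shortest), l=10 (longest), p+q=13
s + l = 13 vs p + q = 13
s + l = p + q → change-point (collinear configuration reachable)

change-point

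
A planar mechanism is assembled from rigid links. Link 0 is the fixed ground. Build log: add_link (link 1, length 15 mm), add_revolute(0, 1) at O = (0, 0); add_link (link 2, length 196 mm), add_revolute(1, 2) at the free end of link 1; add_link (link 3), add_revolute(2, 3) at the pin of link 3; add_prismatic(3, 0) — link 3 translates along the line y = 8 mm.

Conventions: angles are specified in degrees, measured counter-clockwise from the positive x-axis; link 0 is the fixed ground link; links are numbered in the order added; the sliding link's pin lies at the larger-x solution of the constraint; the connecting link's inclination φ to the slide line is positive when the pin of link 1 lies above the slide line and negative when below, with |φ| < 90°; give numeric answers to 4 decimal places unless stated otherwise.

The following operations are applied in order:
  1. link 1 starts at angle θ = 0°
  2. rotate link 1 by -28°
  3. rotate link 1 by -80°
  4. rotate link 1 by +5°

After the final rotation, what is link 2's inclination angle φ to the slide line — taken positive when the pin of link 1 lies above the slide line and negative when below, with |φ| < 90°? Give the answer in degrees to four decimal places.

geometry: r = 15 mm, L = 196 mm, e = 8 mm; θ starts at 0°
rotate link 1 by -28°: θ ← 0° -28° = -28°
rotate link 1 by -80°: θ ← -28° -80° = -108°
rotate link 1 by +5°: θ ← -108° +5° = -103°
h = r sin θ − e = -14.615551 − 8 = -22.615551
sin φ = h / L = -22.615551 / 196 = -0.11538546
φ = arcsin(-0.11538546) = -6.625859°

-6.6259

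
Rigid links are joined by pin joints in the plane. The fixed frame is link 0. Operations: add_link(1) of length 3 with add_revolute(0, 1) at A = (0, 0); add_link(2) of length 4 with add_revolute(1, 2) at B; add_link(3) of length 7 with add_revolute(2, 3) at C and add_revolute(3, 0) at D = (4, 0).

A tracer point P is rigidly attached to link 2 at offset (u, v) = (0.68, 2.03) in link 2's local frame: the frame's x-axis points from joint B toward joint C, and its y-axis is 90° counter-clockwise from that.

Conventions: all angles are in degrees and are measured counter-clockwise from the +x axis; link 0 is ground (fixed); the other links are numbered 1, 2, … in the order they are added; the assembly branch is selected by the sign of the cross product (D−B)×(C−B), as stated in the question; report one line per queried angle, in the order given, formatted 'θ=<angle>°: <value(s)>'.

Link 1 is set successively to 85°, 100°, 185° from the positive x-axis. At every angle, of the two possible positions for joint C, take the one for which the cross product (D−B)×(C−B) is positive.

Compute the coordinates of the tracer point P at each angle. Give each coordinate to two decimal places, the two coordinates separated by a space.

A=(0,0), D=(4.00,0)
θ=85°: B = A + 3.00·(cos85°, sin85°) = (0.2615, 2.9886)
θ=85°: |BD| = 4.7863
θ=85°: circle(B,4.00) ∩ circle(D,7.00): a=-1.0542, h=3.8586
θ=85°:   candidates: C₊=(1.8473,6.6608) cross=18.468; C₋=(-2.9713,0.6329) cross=-18.468
θ=85°:   branch + wants cross > 0 → take C=(1.8473,6.6608) (cross=18.468)
θ=85°: ex = (C−B)/|BC| = (0.3965,0.9180); ey = (-0.9180,0.3965)
θ=85°: P = B + 0.68·ex + 2.03·ey = (-1.3326,4.4177)
θ=100°: B = A + 3.00·(cos100°, sin100°) = (-0.5209, 2.9544)
θ=100°: |BD| = 5.4007
θ=100°: circle(B,4.00) ∩ circle(D,7.00): a=-0.3548, h=3.9842
θ=100°:   candidates: C₊=(1.3616,6.4837) cross=21.518; C₋=(-2.9975,-0.1867) cross=-21.518
θ=100°:   branch + wants cross > 0 → take C=(1.3616,6.4837) (cross=21.518)
θ=100°: ex = (C−B)/|BC| = (0.4706,0.8823); ey = (-0.8823,0.4706)
θ=100°: P = B + 0.68·ex + 2.03·ey = (-1.9920,4.5098)
θ=185°: B = A + 3.00·(cos185°, sin185°) = (-2.9886, -0.2615)
θ=185°: |BD| = 6.9935
θ=185°: circle(B,4.00) ∩ circle(D,7.00): a=1.1374, h=3.8349
θ=185°:   candidates: C₊=(-1.9954,3.6133) cross=26.819; C₋=(-1.7086,-4.0511) cross=-26.819
θ=185°:   branch + wants cross > 0 → take C=(-1.9954,3.6133) (cross=26.819)
θ=185°: ex = (C−B)/|BC| = (0.2483,0.9687); ey = (-0.9687,0.2483)
θ=185°: P = B + 0.68·ex + 2.03·ey = (-4.7862,0.9013)

θ=85°: -1.33 4.42
θ=100°: -1.99 4.51
θ=185°: -4.79 0.90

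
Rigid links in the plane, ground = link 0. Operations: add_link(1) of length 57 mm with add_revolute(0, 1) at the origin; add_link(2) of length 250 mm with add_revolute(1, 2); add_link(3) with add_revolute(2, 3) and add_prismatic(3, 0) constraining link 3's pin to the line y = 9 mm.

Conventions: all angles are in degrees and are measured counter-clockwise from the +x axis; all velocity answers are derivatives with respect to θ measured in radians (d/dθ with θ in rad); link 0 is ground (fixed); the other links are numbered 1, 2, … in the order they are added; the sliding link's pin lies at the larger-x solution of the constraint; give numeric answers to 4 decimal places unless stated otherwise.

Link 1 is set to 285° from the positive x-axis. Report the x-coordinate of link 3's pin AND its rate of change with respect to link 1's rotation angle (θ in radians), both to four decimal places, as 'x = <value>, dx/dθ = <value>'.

geometry: r = 57 mm, L = 250 mm, e = 9 mm
crank pin P = (r cos θ, r sin θ) = (14.752686, -55.057772)
h = r sin θ − e = -55.057772 − 9 = -64.057772
x = r cos θ + √(L² − h²) = 14.752686 + 241.653889 = 256.406574
dx/dθ = −r sin θ − h·r cos θ/√(L² − h²) (θ in radians; h = -64.057772) = 58.968424

x = 256.4066, dx/dθ = 58.9684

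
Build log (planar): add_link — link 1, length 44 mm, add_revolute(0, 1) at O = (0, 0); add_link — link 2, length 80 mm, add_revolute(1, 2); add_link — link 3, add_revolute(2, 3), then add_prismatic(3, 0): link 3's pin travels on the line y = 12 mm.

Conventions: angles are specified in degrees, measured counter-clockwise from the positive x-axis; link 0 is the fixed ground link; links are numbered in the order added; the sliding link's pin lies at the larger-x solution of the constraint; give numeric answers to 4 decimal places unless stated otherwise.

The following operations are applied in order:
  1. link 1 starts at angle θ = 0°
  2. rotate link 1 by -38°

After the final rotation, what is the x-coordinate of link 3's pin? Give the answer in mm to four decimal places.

geometry: r = 44 mm, L = 80 mm, e = 12 mm; θ starts at 0°
rotate link 1 by -38°: θ ← 0° -38° = -38°
crank pin P = (r cos θ, r sin θ) = (34.672473, -27.089105)
h = r sin θ − e = -27.089105 − 12 = -39.089105
x = r cos θ + √(L² − h²) = 34.672473 + 69.800013 = 104.472487

104.4725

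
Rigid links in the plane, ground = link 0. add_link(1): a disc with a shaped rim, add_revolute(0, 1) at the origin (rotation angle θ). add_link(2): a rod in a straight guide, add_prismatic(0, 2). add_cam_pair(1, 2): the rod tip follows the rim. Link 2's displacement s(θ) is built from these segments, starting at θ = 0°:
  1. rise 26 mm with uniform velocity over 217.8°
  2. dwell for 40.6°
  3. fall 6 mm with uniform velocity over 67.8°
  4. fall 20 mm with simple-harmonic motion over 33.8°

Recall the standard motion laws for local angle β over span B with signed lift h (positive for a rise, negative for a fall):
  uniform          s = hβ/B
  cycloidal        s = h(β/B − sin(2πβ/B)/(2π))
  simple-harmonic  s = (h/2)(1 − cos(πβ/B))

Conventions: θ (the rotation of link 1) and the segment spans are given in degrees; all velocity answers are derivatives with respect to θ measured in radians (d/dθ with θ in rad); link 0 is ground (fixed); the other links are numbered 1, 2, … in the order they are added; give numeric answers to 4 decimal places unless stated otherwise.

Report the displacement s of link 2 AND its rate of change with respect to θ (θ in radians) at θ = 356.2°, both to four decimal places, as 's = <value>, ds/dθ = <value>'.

segment 1 (0° to 217.8°, uniform, h = 26) is passed completely: s = 0.0000 + (26) = 26.0000
segment 2 (217.8° to 258.4°, dwell): s unchanged at 26.0000
segment 3 (258.4° to 326.2°, uniform, h = -6) is passed completely: s = 26.0000 + (-6) = 20.0000
θ = 356.2° falls in segment 4 (326.2° to 360°, simple-harmonic, h = -20): β = 356.2 − 326.2 = 30°, B = 33.8°; Δs = -20/2·(1 − cos(π·0.8876)) = -19.3827; s = 20.0000 − 19.3827 = 0.6173
velocity in seg [326.2°–360°] (simple-harmonic), θ in radians: β = 30° = 0.5236 rad, B = 33.8° = 0.5899 rad; ds/dθ = (πh/(2B)) sin(πβ/B) = (π·(-20)/(2·0.5899)) sin(π·0.8876) = -18.420659 mm/rad

s = 0.6173, ds/dθ = -18.4207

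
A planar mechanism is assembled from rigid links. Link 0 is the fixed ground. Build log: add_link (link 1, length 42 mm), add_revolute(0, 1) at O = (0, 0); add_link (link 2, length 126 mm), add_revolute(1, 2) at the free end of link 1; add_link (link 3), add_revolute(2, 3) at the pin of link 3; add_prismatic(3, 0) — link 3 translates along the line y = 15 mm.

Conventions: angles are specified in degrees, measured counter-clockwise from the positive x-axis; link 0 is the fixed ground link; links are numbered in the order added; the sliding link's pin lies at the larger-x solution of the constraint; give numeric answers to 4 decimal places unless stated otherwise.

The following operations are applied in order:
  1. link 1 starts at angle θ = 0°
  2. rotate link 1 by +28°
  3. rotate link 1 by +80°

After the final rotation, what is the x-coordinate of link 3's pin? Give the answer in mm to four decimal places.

geometry: r = 42 mm, L = 126 mm, e = 15 mm; θ starts at 0°
rotate link 1 by +28°: θ ← 0° +28° = 28°
rotate link 1 by +80°: θ ← 28° +80° = 108°
crank pin P = (r cos θ, r sin θ) = (-12.978714, 39.944374)
h = r sin θ − e = 39.944374 − 15 = 24.944374
x = r cos θ + √(L² − h²) = -12.978714 + 123.506187 = 110.527473

110.5275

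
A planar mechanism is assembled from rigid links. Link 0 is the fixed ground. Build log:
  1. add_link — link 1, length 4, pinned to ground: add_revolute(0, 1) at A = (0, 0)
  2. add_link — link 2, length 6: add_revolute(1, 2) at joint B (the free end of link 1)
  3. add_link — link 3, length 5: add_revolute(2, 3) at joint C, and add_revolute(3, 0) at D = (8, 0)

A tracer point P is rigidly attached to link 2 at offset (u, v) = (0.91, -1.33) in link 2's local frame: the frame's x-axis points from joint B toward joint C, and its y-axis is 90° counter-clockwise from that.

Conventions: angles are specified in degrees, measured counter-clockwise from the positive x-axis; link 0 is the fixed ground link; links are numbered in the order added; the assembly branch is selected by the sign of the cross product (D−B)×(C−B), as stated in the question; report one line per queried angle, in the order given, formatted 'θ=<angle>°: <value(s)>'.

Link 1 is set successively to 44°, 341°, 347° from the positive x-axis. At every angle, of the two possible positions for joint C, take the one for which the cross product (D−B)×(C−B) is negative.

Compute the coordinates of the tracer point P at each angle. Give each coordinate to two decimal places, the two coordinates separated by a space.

A=(0,0), D=(8.00,0)
θ=44°: B = A + 4.00·(cos44°, sin44°) = (2.8774, 2.7786)
θ=44°: |BD| = 5.8277
θ=44°: circle(B,6.00) ∩ circle(D,5.00): a=3.8576, h=4.5955
θ=44°:   candidates: C₊=(8.4594,4.9789) cross=26.781; C₋=(4.0771,-3.1002) cross=-26.781
θ=44°:   branch - wants cross < 0 → take C=(4.0771,-3.1002) (cross=-26.781)
θ=44°: ex = (C−B)/|BC| = (0.2000,-0.9798); ey = (0.9798,0.2000)
θ=44°: P = B + 0.91·ex + -1.33·ey = (1.7562,1.6211)
θ=341°: B = A + 4.00·(cos341°, sin341°) = (3.7821, -1.3023)
θ=341°: |BD| = 4.4144
θ=341°: circle(B,6.00) ∩ circle(D,5.00): a=3.4531, h=4.9067
θ=341°:   candidates: C₊=(5.6340,4.4048) cross=21.660; C₋=(8.5290,-4.9719) cross=-21.660
θ=341°:   branch - wants cross < 0 → take C=(8.5290,-4.9719) (cross=-21.660)
θ=341°: ex = (C−B)/|BC| = (0.7912,-0.6116); ey = (0.6116,0.7912)
θ=341°: P = B + 0.91·ex + -1.33·ey = (3.6886,-2.9111)
θ=347°: B = A + 4.00·(cos347°, sin347°) = (3.8975, -0.8998)
θ=347°: |BD| = 4.2000
θ=347°: circle(B,6.00) ∩ circle(D,5.00): a=3.4095, h=4.9371
θ=347°:   candidates: C₊=(6.1701,4.6531) cross=20.736; C₋=(8.2856,-4.9918) cross=-20.736
θ=347°:   branch - wants cross < 0 → take C=(8.2856,-4.9918) (cross=-20.736)
θ=347°: ex = (C−B)/|BC| = (0.7313,-0.6820); ey = (0.6820,0.7313)
θ=347°: P = B + 0.91·ex + -1.33·ey = (3.6559,-2.4931)

θ=44°: 1.76 1.62
θ=341°: 3.69 -2.91
θ=347°: 3.66 -2.49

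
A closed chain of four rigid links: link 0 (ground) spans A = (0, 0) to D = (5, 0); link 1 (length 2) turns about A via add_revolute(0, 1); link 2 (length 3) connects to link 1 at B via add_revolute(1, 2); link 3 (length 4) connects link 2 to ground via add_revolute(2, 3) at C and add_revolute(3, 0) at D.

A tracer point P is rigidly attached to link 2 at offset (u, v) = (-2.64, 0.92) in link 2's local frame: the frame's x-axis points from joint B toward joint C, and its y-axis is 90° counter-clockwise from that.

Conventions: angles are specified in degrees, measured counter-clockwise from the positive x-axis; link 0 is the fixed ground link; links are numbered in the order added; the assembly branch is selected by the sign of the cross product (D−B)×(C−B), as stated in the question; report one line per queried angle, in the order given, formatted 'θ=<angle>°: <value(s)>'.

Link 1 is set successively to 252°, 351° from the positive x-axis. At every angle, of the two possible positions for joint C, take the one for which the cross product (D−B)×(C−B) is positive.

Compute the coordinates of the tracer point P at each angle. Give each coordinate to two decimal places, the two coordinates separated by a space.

A=(0,0), D=(5.00,0)
θ=252°: B = A + 2.00·(cos252°, sin252°) = (-0.6180, -1.9021)
θ=252°: |BD| = 5.9313
θ=252°: circle(B,3.00) ∩ circle(D,4.00): a=2.3756, h=1.8321
θ=252°:   candidates: C₊=(1.0445,0.5951) cross=10.867; C₋=(2.2196,-2.8757) cross=-10.867
θ=252°:   branch + wants cross > 0 → take C=(1.0445,0.5951) (cross=10.867)
θ=252°: ex = (C−B)/|BC| = (0.5542,0.8324); ey = (-0.8324,0.5542)
θ=252°: P = B + -2.64·ex + 0.92·ey = (-2.8469,-3.5898)
θ=351°: B = A + 2.00·(cos351°, sin351°) = (1.9754, -0.3129)
θ=351°: |BD| = 3.0408
θ=351°: circle(B,3.00) ∩ circle(D,4.00): a=0.3694, h=2.9772
θ=351°:   candidates: C₊=(2.0364,2.6865) cross=9.053; C₋=(2.6491,-3.2362) cross=-9.053
θ=351°:   branch + wants cross > 0 → take C=(2.0364,2.6865) (cross=9.053)
θ=351°: ex = (C−B)/|BC| = (0.0204,0.9998); ey = (-0.9998,0.0204)
θ=351°: P = B + -2.64·ex + 0.92·ey = (1.0018,-2.9336)

θ=252°: -2.85 -3.59
θ=351°: 1.00 -2.93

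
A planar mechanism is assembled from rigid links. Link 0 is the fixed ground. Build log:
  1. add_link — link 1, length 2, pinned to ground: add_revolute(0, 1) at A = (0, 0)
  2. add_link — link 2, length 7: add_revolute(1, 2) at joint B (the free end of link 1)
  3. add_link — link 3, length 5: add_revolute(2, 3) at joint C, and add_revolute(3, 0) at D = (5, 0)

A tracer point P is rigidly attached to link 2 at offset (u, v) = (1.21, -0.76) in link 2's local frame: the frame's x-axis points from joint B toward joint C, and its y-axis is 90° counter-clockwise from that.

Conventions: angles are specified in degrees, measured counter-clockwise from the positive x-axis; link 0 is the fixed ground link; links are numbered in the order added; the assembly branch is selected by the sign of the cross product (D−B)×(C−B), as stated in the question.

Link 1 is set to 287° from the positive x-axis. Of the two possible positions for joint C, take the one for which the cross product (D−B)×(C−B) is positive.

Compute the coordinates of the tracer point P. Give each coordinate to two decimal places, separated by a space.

A=(0,0), D=(5.00,0)
B = A + 2.00·(cos287°, sin287°) = (0.5847, -1.9126)
|BD| = 4.8117
circle(B,7.00) ∩ circle(D,5.00): a=4.8998, h=4.9992
  candidates: C₊=(3.0937,4.6223) cross=24.055; C₋=(7.0679,-4.5523) cross=-24.055
  branch + wants cross > 0 → take C=(3.0937,4.6223) (cross=24.055)
ex = (C−B)/|BC| = (0.3584,0.9336); ey = (-0.9336,0.3584)
P = B + 1.21·ex + -0.76·ey = (1.7279,-1.0554)

1.73 -1.06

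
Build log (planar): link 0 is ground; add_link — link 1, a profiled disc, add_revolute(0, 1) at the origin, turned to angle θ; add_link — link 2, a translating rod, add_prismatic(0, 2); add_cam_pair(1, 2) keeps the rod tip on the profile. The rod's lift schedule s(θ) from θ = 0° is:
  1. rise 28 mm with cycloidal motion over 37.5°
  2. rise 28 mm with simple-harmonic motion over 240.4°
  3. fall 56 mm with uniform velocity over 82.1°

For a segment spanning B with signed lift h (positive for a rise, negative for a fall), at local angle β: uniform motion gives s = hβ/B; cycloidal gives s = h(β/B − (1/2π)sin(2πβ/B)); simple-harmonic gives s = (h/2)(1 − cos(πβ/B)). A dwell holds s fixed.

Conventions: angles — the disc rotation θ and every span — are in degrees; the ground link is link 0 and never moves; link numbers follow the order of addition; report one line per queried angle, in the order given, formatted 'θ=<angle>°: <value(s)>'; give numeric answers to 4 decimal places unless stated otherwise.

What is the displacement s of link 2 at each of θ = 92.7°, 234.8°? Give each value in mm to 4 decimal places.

seg 1 [0°–37.5°] cycloidal, h=28: full span → s += 28 → s = 28.0000
seg 2 [37.5°–277.9°] simple-harmonic, h=28: θ=92.7° here. β=55.2, B=240.4. 28/2·(1 − cos(π·0.2296)) = 3.4873 → s = 31.4873
seg 2 [37.5°–277.9°] simple-harmonic, h=28: θ=234.8° here. β=197.3, B=240.4. 28/2·(1 − cos(π·0.8207)) = 25.8374 → s = 53.8374

θ=92.7°: 31.4873
θ=234.8°: 53.8374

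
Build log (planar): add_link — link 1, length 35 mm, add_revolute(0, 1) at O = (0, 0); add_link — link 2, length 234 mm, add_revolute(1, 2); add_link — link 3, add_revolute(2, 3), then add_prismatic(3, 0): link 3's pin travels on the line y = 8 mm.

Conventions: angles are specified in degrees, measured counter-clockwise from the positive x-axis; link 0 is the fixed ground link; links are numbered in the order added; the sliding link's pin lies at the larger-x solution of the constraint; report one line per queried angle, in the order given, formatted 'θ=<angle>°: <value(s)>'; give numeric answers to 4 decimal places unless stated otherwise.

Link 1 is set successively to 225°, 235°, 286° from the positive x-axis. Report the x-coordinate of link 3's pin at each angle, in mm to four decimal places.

geometry: r = 35 mm, L = 234 mm, e = 8 mm
θ=225°: crank pin P = (r cos θ, r sin θ) = (-24.748737, -24.748737)
θ=225°: h = r sin θ − e = -24.748737 − 8 = -32.748737
θ=225°: x = r cos θ + √(L² − h²) = -24.748737 + 231.697044 = 206.948307
θ=235°: crank pin P = (r cos θ, r sin θ) = (-20.075175, -28.670322)
θ=235°: h = r sin θ − e = -28.670322 − 8 = -36.670322
θ=235°: x = r cos θ + √(L² − h²) = -20.075175 + 231.108822 = 211.033647
θ=286°: crank pin P = (r cos θ, r sin θ) = (9.647307, -33.644159)
θ=286°: h = r sin θ − e = -33.644159 − 8 = -41.644159
θ=286°: x = r cos θ + √(L² − h²) = 9.647307 + 230.264552 = 239.911860

θ=225°: 206.9483
θ=235°: 211.0336
θ=286°: 239.9119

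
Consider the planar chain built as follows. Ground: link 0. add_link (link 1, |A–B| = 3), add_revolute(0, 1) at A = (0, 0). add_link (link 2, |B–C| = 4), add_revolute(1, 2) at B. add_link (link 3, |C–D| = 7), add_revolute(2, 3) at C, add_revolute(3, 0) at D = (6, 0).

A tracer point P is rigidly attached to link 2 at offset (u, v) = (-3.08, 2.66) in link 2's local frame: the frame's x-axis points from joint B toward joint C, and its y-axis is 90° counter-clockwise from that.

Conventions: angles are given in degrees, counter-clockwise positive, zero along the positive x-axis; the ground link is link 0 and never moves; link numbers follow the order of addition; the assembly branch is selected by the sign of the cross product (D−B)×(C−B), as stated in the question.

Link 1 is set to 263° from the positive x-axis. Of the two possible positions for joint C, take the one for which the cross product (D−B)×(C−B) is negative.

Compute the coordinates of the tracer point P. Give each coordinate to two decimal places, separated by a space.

A=(0,0), D=(6.00,0)
B = A + 3.00·(cos263°, sin263°) = (-0.3656, -2.9776)
|BD| = 7.0276
circle(B,4.00) ∩ circle(D,7.00): a=1.1659, h=3.8263
  candidates: C₊=(-0.9307,0.9822) cross=26.890; C₋=(2.3117,-5.9495) cross=-26.890
  branch - wants cross < 0 → take C=(2.3117,-5.9495) (cross=-26.890)
ex = (C−B)/|BC| = (0.6693,-0.7430); ey = (0.7430,0.6693)
P = B + -3.08·ex + 2.66·ey = (-0.4509,1.0911)

-0.45 1.09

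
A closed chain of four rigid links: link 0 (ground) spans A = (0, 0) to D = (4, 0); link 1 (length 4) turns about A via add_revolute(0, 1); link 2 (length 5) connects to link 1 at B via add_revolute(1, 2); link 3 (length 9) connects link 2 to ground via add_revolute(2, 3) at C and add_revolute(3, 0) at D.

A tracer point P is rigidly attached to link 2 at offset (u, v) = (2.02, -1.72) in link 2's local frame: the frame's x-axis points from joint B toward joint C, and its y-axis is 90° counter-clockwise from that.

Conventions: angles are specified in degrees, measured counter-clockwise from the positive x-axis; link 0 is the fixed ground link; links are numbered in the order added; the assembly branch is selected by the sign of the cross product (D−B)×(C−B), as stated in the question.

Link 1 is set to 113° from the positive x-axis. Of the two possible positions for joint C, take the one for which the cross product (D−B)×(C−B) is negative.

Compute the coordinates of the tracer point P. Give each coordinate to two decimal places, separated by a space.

A=(0,0), D=(4.00,0)
B = A + 4.00·(cos113°, sin113°) = (-1.5629, 3.6820)
|BD| = 6.6711
circle(B,5.00) ∩ circle(D,9.00): a=-0.8617, h=4.9252
  candidates: C₊=(0.4369,8.2647) cross=32.856; C₋=(-4.9999,0.0506) cross=-32.856
  branch - wants cross < 0 → take C=(-4.9999,0.0506) (cross=-32.856)
ex = (C−B)/|BC| = (-0.6874,-0.7263); ey = (0.7263,-0.6874)
P = B + 2.02·ex + -1.72·ey = (-4.2007,3.3972)

-4.20 3.40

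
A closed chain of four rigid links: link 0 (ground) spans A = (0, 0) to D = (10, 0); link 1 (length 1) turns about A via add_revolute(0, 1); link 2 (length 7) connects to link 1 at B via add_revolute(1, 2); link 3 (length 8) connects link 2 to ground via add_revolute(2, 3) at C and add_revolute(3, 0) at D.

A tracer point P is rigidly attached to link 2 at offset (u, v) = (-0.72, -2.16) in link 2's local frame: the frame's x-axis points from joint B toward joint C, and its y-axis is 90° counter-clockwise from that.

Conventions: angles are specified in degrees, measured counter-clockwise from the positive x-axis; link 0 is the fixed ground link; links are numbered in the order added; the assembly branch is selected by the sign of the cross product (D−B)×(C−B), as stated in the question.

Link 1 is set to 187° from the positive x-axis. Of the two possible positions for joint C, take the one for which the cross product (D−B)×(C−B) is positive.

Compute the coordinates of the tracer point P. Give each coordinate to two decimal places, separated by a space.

A=(0,0), D=(10.00,0)
B = A + 1.00·(cos187°, sin187°) = (-0.9925, -0.1219)
|BD| = 10.9932
circle(B,7.00) ∩ circle(D,8.00): a=4.8144, h=5.0815
  candidates: C₊=(3.7652,5.0127) cross=55.862; C₋=(3.8779,-5.1497) cross=-55.862
  branch + wants cross > 0 → take C=(3.7652,5.0127) (cross=55.862)
ex = (C−B)/|BC| = (0.6797,0.7335); ey = (-0.7335,0.6797)
P = B + -0.72·ex + -2.16·ey = (0.1025,-2.1181)

0.10 -2.12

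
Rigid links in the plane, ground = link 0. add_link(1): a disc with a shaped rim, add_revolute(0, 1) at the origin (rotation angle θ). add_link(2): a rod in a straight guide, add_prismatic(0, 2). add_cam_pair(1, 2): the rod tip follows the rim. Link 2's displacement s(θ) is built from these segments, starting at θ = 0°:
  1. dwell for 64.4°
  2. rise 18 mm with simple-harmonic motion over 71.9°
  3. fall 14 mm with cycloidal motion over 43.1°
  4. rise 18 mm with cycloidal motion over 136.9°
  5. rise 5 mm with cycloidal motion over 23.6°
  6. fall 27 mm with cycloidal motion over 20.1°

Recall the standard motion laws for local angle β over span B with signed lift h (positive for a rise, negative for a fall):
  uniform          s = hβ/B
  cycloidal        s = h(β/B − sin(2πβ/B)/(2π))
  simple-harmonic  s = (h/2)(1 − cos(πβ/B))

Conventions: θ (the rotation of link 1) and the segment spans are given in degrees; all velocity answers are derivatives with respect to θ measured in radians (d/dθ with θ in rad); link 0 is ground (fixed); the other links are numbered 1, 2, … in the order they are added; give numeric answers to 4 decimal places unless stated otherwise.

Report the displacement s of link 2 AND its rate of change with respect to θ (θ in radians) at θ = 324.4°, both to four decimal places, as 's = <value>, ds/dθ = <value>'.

segment 1 (0° to 64.4°, dwell): s unchanged at 0.0000
segment 2 (64.4° to 136.3°, simple-harmonic, h = 18) is passed completely: s = 0.0000 + (18) = 18.0000
segment 3 (136.3° to 179.4°, cycloidal, h = -14) is passed completely: s = 18.0000 + (-14) = 4.0000
segment 4 (179.4° to 316.3°, cycloidal, h = 18) is passed completely: s = 4.0000 + (18) = 22.0000
θ = 324.4° falls in segment 5 (316.3° to 339.9°, cycloidal, h = 5): β = 324.4 − 316.3 = 8.1°, B = 23.6°; Δs = 5·(0.3432 − sin(2π·0.3432)/(2π)) = 1.0530; s = 22.0000 + 1.0530 = 23.0530
velocity in seg [316.3°–339.9°] (cycloidal), θ in radians: β = 8.1° = 0.1414 rad, B = 23.6° = 0.4119 rad; ds/dθ = (h/B)(1 − cos(2πβ/B)) = (5/0.4119)(1 − cos(2π·0.3432)) = 18.849341 mm/rad

s = 23.0530, ds/dθ = 18.8493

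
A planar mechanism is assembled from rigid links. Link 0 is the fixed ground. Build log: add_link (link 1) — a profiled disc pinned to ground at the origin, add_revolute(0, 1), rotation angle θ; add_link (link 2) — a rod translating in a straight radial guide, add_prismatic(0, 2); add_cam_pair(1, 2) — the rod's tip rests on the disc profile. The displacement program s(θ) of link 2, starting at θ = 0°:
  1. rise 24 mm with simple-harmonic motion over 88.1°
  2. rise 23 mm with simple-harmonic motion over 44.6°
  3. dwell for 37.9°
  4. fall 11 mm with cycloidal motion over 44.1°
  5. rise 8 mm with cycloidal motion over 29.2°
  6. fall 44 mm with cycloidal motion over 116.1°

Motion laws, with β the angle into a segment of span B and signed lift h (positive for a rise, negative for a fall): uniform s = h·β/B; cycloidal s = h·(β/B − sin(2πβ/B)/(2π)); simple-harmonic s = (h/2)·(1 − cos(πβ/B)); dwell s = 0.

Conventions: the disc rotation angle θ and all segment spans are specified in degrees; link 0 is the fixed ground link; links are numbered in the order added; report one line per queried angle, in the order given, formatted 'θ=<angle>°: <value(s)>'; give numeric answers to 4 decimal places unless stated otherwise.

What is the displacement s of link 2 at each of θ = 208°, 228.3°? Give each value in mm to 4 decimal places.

seg 1 [0°–88.1°] simple-harmonic, h=24: full span → s += 24 → s = 24.0000
seg 2 [88.1°–132.7°] simple-harmonic, h=23: full span → s += 23 → s = 47.0000
seg 3 [132.7°–170.6°] dwell: s stays 47.0000
seg 4 [170.6°–214.7°] cycloidal, h=-11: θ=208° here. β=37.4, B=44.1. -11·(0.8481 − sin(2π·0.8481)/(2π)) = -10.7575 → s = 36.2425
seg 4 [170.6°–214.7°] cycloidal, h=-11: full span → s += -11 → s = 36.0000
seg 5 [214.7°–243.9°] cycloidal, h=8: θ=228.3° here. β=13.6, B=29.2. 8·(0.4658 − sin(2π·0.4658)/(2π)) = 3.4542 → s = 39.4542

θ=208°: 36.2425
θ=228.3°: 39.4542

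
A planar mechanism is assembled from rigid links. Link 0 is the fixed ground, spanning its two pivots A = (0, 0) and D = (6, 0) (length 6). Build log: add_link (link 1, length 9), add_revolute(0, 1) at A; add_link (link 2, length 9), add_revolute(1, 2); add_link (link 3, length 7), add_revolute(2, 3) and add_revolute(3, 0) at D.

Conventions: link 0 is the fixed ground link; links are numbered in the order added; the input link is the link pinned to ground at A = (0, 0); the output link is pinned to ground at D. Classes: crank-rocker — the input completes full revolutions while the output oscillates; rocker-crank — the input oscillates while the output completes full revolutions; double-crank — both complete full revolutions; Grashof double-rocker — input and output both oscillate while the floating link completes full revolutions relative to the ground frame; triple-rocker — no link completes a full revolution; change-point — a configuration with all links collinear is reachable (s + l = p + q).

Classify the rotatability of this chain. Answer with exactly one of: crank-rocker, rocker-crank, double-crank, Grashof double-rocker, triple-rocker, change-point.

lengths: ground=6, input=9, coupler=9, output=7
sorted: s=6 (shortest), l=9 (longest), p+q=16
s + l = 15 vs p + q = 16
s + l < p + q (Grashof) with shortest = ground link → double-crank

double-crank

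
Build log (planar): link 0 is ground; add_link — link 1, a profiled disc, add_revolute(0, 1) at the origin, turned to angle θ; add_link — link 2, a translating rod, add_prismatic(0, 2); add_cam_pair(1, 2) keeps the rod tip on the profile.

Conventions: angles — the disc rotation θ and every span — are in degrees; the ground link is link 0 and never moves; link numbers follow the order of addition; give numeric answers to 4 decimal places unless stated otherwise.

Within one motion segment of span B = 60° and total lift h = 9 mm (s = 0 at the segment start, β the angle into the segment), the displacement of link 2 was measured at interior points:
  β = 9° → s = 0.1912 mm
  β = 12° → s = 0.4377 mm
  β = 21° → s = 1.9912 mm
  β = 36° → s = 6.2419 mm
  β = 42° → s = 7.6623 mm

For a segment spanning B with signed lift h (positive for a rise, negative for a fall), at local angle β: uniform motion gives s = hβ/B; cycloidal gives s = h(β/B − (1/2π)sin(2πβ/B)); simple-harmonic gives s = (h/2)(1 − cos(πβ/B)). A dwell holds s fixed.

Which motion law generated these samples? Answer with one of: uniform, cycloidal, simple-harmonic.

candidates at β/B = r: uniform s = h·r (linear in β); cycloidal s = h·(r − sin(2πr)/(2π)); simple-harmonic s = (h/2)(1 − cos(πr))
β=9°: printed 0.1912 | uniform 1.3500, cycloidal 0.1912, simple-harmonic 0.4905
β=12°: printed 0.4377 | uniform 1.8000, cycloidal 0.4377, simple-harmonic 0.8594
β=21°: printed 1.9912 | uniform 3.1500, cycloidal 1.9912, simple-harmonic 2.4570
β=36°: printed 6.2419 | uniform 5.4000, cycloidal 6.2419, simple-harmonic 5.8906
β=42°: printed 7.6623 | uniform 6.3000, cycloidal 7.6623, simple-harmonic 7.1450
only one law matches every sample → cycloidal

cycloidal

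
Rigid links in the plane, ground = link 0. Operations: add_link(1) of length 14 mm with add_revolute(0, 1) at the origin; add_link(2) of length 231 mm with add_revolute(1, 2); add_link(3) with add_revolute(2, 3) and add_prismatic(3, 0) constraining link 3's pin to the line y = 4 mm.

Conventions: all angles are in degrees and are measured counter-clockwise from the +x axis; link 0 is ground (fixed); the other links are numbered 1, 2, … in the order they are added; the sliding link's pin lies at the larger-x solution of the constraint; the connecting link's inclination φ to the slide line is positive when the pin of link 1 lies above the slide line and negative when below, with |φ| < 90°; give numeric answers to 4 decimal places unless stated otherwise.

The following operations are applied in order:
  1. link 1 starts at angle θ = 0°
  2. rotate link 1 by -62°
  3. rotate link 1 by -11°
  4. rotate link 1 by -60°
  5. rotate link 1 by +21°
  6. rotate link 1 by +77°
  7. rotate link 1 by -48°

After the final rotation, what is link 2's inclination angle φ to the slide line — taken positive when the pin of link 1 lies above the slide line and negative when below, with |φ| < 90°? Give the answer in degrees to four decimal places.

geometry: r = 14 mm, L = 231 mm, e = 4 mm; θ starts at 0°
rotate link 1 by -62°: θ ← 0° -62° = -62°
rotate link 1 by -11°: θ ← -62° -11° = -73°
rotate link 1 by -60°: θ ← -73° -60° = -133°
rotate link 1 by +21°: θ ← -133° +21° = -112°
rotate link 1 by +77°: θ ← -112° +77° = -35°
rotate link 1 by -48°: θ ← -35° -48° = -83°
h = r sin θ − e = -13.895646 − 4 = -17.895646
sin φ = h / L = -17.895646 / 231 = -0.07747033
φ = arcsin(-0.07747033) = -4.443175°

-4.4432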